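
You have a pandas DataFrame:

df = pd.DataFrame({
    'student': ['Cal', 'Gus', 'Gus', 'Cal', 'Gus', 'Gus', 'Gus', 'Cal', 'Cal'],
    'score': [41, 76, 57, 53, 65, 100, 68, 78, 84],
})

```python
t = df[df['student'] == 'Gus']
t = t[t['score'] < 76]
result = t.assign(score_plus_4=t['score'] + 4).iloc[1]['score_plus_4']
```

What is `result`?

filter rows where student == 'Gus':
  student  score
1     Gus     76
2     Gus     57
4     Gus     65
5     Gus    100
6     Gus     68
filter rows where score < 76:
  student  score
2     Gus     57
4     Gus     65
6     Gus     68
add column score_plus_4 = t['score'] + 4:
  student  score  score_plus_4
2     Gus     57            61
4     Gus     65            69
6     Gus     68            72

69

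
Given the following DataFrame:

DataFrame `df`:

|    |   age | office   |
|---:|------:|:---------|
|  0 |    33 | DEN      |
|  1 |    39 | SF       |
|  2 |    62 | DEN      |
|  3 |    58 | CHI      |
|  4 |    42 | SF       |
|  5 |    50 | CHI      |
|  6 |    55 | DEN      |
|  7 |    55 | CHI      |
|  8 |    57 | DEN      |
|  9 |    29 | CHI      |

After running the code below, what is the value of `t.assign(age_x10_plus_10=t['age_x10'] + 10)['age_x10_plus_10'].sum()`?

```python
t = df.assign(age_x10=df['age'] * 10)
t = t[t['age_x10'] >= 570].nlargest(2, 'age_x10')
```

1220

add column age_x10 = df['age'] * 10:
   age office  age_x10
0   33    DEN      330
1   39     SF      390
2   62    DEN      620
3   58    CHI      580
4   42     SF      420
5   50    CHI      500
6   55    DEN      550
7   55    CHI      550
8   57    DEN      570
9   29    CHI      290
filter rows where age_x10 >= 570:
   age office  age_x10
2   62    DEN      620
3   58    CHI      580
8   57    DEN      570
take 2 rows with largest age_x10:
   age office  age_x10
2   62    DEN      620
3   58    CHI      580
add column age_x10_plus_10 = t['age_x10'] + 10:
   age office  age_x10  age_x10_plus_10
2   62    DEN      620              630
3   58    CHI      580              590
Finally, sum of column 'age_x10_plus_10' = 1220.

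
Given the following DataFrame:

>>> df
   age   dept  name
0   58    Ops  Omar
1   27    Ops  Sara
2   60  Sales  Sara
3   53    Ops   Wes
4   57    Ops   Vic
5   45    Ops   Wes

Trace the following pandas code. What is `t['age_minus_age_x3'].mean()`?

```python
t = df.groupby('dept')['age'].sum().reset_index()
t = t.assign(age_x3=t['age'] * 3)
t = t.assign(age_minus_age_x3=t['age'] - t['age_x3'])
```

-300.0

group by dept, sum of age:
dept
Ops      240
Sales     60
Name: age, dtype: int64
reset_index():
    dept  age
0    Ops  240
1  Sales   60
add column age_x3 = t['age'] * 3:
    dept  age  age_x3
0    Ops  240     720
1  Sales   60     180
add column age_minus_age_x3 = t['age'] - t['age_x3']:
    dept  age  age_x3  age_minus_age_x3
0    Ops  240     720              -480
1  Sales   60     180              -120
mean of column 'age_minus_age_x3' → -300.0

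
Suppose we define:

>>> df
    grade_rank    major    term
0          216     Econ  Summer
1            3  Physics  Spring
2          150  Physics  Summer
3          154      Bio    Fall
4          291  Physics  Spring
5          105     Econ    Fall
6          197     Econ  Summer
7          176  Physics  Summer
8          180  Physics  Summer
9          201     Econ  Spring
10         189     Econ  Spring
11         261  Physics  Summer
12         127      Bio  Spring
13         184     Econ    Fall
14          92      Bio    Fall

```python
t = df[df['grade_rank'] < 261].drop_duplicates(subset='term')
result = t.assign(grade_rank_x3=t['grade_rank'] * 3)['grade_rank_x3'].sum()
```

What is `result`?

1119

filter rows where grade_rank < 261:
    grade_rank    major    term
0          216     Econ  Summer
1            3  Physics  Spring
2          150  Physics  Summer
3          154      Bio    Fall
5          105     Econ    Fall
6          197     Econ  Summer
7          176  Physics  Summer
8          180  Physics  Summer
9          201     Econ  Spring
10         189     Econ  Spring
12         127      Bio  Spring
13         184     Econ    Fall
14          92      Bio    Fall
drop duplicate term (keep=first):
   grade_rank    major    term
0         216     Econ  Summer
1           3  Physics  Spring
3         154      Bio    Fall
add column grade_rank_x3 = t['grade_rank'] * 3:
   grade_rank    major    term  grade_rank_x3
0         216     Econ  Summer            648
1           3  Physics  Spring              9
3         154      Bio    Fall            462
Then the sum of column 'grade_rank_x3': 1119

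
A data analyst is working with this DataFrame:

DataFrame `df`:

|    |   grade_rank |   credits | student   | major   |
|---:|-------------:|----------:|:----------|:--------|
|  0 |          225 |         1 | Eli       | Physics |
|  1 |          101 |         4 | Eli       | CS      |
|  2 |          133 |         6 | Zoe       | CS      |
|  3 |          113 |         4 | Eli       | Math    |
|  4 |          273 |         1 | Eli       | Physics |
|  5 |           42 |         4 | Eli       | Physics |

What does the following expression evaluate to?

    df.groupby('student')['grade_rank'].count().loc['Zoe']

group by student, count of grade_rank:
student
Eli    5
Zoe    1
Name: grade_rank, dtype: int64

1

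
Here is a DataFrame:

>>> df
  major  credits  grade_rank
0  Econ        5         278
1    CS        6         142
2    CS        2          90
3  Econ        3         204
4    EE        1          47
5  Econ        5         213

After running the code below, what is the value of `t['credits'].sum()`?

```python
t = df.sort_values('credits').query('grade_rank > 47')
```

21

sort by credits:
  major  credits  grade_rank
4    EE        1          47
2    CS        2          90
3  Econ        3         204
0  Econ        5         278
5  Econ        5         213
1    CS        6         142
filter rows where grade_rank > 47:
  major  credits  grade_rank
2    CS        2          90
3  Econ        3         204
0  Econ        5         278
5  Econ        5         213
1    CS        6         142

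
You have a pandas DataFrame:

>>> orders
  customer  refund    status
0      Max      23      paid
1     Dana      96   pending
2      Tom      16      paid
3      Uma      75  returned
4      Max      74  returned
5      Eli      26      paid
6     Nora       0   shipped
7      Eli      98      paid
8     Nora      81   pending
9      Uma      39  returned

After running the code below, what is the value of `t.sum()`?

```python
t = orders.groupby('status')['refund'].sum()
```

group by status, sum of refund:
status
paid        163
pending     177
returned    188
shipped       0
Name: refund, dtype: int64
So sum() = 528.

528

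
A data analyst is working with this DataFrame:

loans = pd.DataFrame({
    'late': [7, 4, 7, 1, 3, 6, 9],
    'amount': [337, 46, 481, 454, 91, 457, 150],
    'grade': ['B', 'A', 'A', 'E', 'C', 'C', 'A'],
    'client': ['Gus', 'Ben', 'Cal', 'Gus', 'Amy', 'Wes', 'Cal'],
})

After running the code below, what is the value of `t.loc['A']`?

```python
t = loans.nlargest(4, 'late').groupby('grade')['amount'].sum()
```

take 4 rows with largest late:
   late  amount grade client
6     9     150     A    Cal
0     7     337     B    Gus
2     7     481     A    Cal
5     6     457     C    Wes
group by grade, sum of amount:
grade
A    631
B    337
C    457
Name: amount, dtype: int64

631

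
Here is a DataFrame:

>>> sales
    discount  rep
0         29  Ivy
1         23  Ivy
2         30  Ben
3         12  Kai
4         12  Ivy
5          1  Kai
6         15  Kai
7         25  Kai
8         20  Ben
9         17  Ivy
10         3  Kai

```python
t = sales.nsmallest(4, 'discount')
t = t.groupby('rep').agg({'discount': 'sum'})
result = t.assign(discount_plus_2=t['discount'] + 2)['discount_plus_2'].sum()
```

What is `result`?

take 4 rows with smallest discount:
    discount  rep
5          1  Kai
10         3  Kai
3         12  Kai
4         12  Ivy
group by rep, sum of discount:
     discount
rep          
Ivy        12
Kai        16
add column discount_plus_2 = t['discount'] + 2:
     discount  discount_plus_2
rep                           
Ivy        12               14
Kai        16               18
So sum() = 32.

32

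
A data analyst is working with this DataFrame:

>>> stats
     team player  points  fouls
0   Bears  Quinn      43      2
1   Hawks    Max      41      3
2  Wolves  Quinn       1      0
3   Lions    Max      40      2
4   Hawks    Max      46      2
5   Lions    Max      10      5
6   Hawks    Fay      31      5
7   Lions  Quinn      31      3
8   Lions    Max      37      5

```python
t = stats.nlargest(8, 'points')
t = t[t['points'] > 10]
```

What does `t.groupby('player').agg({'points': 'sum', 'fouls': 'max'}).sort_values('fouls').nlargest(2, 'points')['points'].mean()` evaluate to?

take 8 rows with largest points:
    team player  points  fouls
4  Hawks    Max      46      2
0  Bears  Quinn      43      2
1  Hawks    Max      41      3
3  Lions    Max      40      2
8  Lions    Max      37      5
6  Hawks    Fay      31      5
7  Lions  Quinn      31      3
5  Lions    Max      10      5
filter rows where points > 10:
    team player  points  fouls
4  Hawks    Max      46      2
0  Bears  Quinn      43      2
1  Hawks    Max      41      3
3  Lions    Max      40      2
8  Lions    Max      37      5
6  Hawks    Fay      31      5
7  Lions  Quinn      31      3
group by player: sum(points), max(fouls):
        points  fouls
player               
Fay         31      5
Max        164      5
Quinn       74      3
sort by fouls:
        points  fouls
player               
Quinn       74      3
Fay         31      5
Max        164      5
take 2 rows with largest points:
        points  fouls
player               
Max        164      5
Quinn       74      3

119.0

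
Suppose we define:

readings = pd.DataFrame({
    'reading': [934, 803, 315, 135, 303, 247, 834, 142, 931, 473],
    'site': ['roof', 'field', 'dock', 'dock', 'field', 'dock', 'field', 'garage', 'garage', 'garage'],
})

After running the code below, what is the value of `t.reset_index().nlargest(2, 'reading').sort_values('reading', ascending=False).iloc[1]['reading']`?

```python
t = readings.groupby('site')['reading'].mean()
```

group by site, mean of reading:
site
dock      232.333333
field     646.666667
garage    515.333333
roof      934.000000
Name: reading, dtype: float64
reset_index():
     site     reading
0    dock  232.333333
1   field  646.666667
2  garage  515.333333
3    roof  934.000000
take 2 rows with largest reading:
    site     reading
3   roof  934.000000
1  field  646.666667
sort by reading descending:
    site     reading
3   roof  934.000000
1  field  646.666667
So iloc[1]['reading'] = 646.666666667.

646.666666667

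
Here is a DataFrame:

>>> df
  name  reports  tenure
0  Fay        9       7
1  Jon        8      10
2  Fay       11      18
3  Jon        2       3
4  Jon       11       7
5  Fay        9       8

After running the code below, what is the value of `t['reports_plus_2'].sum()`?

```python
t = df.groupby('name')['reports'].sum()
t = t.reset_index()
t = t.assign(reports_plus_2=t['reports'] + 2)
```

54

group by name, sum of reports:
name
Fay    29
Jon    21
Name: reports, dtype: int64
reset_index():
  name  reports
0  Fay       29
1  Jon       21
add column reports_plus_2 = t['reports'] + 2:
  name  reports  reports_plus_2
0  Fay       29              31
1  Jon       21              23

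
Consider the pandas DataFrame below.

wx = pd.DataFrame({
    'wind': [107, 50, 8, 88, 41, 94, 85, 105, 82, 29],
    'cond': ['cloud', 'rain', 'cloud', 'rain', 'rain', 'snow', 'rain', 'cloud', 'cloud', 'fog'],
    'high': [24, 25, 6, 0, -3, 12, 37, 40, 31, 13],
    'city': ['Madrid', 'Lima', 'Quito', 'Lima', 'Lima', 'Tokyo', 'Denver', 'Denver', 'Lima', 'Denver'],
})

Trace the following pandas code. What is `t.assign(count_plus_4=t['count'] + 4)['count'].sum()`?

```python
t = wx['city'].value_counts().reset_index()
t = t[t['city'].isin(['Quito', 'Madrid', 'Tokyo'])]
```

3

value_counts of city:
city
Lima      4
Denver    3
Madrid    1
Quito     1
Tokyo     1
Name: count, dtype: int64
reset_index():
     city  count
0    Lima      4
1  Denver      3
2  Madrid      1
3   Quito      1
4   Tokyo      1
filter rows where city in ['Quito', 'Madrid', 'Tokyo']:
     city  count
2  Madrid      1
3   Quito      1
4   Tokyo      1
add column count_plus_4 = t['count'] + 4:
     city  count  count_plus_4
2  Madrid      1             5
3   Quito      1             5
4   Tokyo      1             5
Reading off the sum of column 'count', we get 3.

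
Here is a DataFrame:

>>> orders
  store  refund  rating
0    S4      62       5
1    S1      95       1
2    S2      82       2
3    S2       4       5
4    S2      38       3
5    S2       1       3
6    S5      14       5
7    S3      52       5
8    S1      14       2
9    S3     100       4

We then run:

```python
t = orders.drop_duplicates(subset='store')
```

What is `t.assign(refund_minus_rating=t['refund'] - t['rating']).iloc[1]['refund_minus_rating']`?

drop duplicate store (keep=first):
  store  refund  rating
0    S4      62       5
1    S1      95       1
2    S2      82       2
6    S5      14       5
7    S3      52       5
add column refund_minus_rating = t['refund'] - t['rating']:
  store  refund  rating  refund_minus_rating
0    S4      62       5                   57
1    S1      95       1                   94
2    S2      82       2                   80
6    S5      14       5                    9
7    S3      52       5                   47
So iloc[1]['refund_minus_rating'] = 94.

94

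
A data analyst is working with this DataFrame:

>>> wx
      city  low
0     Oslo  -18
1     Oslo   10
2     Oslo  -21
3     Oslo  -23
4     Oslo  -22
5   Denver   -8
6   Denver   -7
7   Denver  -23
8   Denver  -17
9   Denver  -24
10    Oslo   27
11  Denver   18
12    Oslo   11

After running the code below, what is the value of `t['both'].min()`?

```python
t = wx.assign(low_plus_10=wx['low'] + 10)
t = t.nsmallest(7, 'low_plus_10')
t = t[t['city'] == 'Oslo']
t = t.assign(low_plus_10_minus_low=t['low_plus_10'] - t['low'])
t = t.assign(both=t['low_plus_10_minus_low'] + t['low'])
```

add column low_plus_10 = wx['low'] + 10:
      city  low  low_plus_10
0     Oslo  -18           -8
1     Oslo   10           20
2     Oslo  -21          -11
3     Oslo  -23          -13
4     Oslo  -22          -12
5   Denver   -8            2
6   Denver   -7            3
7   Denver  -23          -13
8   Denver  -17           -7
9   Denver  -24          -14
10    Oslo   27           37
11  Denver   18           28
12    Oslo   11           21
take 7 rows with smallest low_plus_10:
     city  low  low_plus_10
9  Denver  -24          -14
3    Oslo  -23          -13
7  Denver  -23          -13
4    Oslo  -22          -12
2    Oslo  -21          -11
0    Oslo  -18           -8
8  Denver  -17           -7
filter rows where city == 'Oslo':
   city  low  low_plus_10
3  Oslo  -23          -13
4  Oslo  -22          -12
2  Oslo  -21          -11
0  Oslo  -18           -8
add column low_plus_10_minus_low = t['low_plus_10'] - t['low']:
   city  low  low_plus_10  low_plus_10_minus_low
3  Oslo  -23          -13                     10
4  Oslo  -22          -12                     10
2  Oslo  -21          -11                     10
0  Oslo  -18           -8                     10
add column both = t['low_plus_10_minus_low'] + t['low']:
   city  low  low_plus_10  low_plus_10_minus_low  both
3  Oslo  -23          -13                     10   -13
4  Oslo  -22          -12                     10   -12
2  Oslo  -21          -11                     10   -11
0  Oslo  -18           -8                     10    -8
Finally, min of column 'both' = -13.

-13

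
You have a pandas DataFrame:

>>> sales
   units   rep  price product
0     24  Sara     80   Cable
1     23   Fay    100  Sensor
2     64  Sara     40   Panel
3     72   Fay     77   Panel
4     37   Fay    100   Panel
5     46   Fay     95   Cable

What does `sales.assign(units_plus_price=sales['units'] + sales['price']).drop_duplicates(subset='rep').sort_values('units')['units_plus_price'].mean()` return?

113.5

add column units_plus_price = sales['units'] + sales['price']:
   units   rep  price product  units_plus_price
0     24  Sara     80   Cable               104
1     23   Fay    100  Sensor               123
2     64  Sara     40   Panel               104
3     72   Fay     77   Panel               149
4     37   Fay    100   Panel               137
5     46   Fay     95   Cable               141
drop duplicate rep (keep=first):
   units   rep  price product  units_plus_price
0     24  Sara     80   Cable               104
1     23   Fay    100  Sensor               123
sort by units:
   units   rep  price product  units_plus_price
1     23   Fay    100  Sensor               123
0     24  Sara     80   Cable               104
So mean() = 113.5.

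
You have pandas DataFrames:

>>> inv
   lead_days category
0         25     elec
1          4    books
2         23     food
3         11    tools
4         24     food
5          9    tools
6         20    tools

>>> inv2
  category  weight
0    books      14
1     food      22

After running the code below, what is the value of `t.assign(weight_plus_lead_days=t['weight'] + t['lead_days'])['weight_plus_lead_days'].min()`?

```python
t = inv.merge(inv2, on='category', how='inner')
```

18

merge on 'category' (how='inner') → 3 rows:
   lead_days category  weight
0          4    books      14
1         23     food      22
2         24     food      22
add column weight_plus_lead_days = t['weight'] + t['lead_days']:
   lead_days category  weight  weight_plus_lead_days
0          4    books      14                     18
1         23     food      22                     45
2         24     food      22                     46
min of column 'weight_plus_lead_days' → 18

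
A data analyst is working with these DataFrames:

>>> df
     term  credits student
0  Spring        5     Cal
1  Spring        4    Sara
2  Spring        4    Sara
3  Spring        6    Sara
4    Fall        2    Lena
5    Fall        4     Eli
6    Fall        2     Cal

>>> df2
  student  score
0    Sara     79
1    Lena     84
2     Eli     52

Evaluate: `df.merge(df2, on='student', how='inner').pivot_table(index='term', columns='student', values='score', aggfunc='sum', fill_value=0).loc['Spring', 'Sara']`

237

merge on 'student' (how='inner') → 5 rows:
     term  credits student  score
0  Spring        4    Sara     79
1  Spring        4    Sara     79
2  Spring        6    Sara     79
3    Fall        2    Lena     84
4    Fall        4     Eli     52
pivot: rows=term, cols=student, sum(score):
student  Eli  Lena  Sara
term                    
Fall      52    84     0
Spring     0     0   237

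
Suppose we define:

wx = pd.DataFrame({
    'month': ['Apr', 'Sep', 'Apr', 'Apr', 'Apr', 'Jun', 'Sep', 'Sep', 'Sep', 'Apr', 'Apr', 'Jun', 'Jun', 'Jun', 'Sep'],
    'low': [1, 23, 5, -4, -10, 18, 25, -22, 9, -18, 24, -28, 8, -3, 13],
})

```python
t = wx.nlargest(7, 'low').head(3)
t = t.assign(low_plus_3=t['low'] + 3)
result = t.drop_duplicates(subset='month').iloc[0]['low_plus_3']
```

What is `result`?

28

take 7 rows with largest low:
   month  low
6    Sep   25
10   Apr   24
1    Sep   23
5    Jun   18
14   Sep   13
8    Sep    9
12   Jun    8
take first 3 rows:
   month  low
6    Sep   25
10   Apr   24
1    Sep   23
add column low_plus_3 = t['low'] + 3:
   month  low  low_plus_3
6    Sep   25          28
10   Apr   24          27
1    Sep   23          26
drop duplicate month (keep=first):
   month  low  low_plus_3
6    Sep   25          28
10   Apr   24          27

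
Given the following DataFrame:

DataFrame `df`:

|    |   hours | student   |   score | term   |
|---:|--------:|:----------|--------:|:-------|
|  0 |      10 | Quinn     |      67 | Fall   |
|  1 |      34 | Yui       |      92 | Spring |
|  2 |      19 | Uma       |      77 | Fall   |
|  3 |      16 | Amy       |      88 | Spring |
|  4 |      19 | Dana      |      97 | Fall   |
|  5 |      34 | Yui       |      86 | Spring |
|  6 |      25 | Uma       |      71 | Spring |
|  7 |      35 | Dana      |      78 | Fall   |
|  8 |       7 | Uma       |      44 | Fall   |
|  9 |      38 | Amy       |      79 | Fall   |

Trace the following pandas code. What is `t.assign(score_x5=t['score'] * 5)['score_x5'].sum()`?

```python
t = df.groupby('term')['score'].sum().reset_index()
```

group by term, sum of score:
term
Fall      442
Spring    337
Name: score, dtype: int64
reset_index():
     term  score
0    Fall    442
1  Spring    337
add column score_x5 = t['score'] * 5:
     term  score  score_x5
0    Fall    442      2210
1  Spring    337      1685
Hence 3895.

3895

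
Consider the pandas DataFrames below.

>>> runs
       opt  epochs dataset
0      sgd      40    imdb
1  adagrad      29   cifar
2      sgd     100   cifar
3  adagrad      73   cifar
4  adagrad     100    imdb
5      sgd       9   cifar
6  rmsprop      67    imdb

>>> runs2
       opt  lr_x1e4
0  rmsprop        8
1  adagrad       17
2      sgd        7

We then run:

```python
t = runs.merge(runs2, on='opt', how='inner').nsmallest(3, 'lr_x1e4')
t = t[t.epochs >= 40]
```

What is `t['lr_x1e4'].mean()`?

7.0

merge on 'opt' (how='inner') → 7 rows:
       opt  epochs dataset  lr_x1e4
0      sgd      40    imdb        7
1  adagrad      29   cifar       17
2      sgd     100   cifar        7
3  adagrad      73   cifar       17
4  adagrad     100    imdb       17
5      sgd       9   cifar        7
6  rmsprop      67    imdb        8
take 3 rows with smallest lr_x1e4:
   opt  epochs dataset  lr_x1e4
0  sgd      40    imdb        7
2  sgd     100   cifar        7
5  sgd       9   cifar        7
filter rows where epochs >= 40:
   opt  epochs dataset  lr_x1e4
0  sgd      40    imdb        7
2  sgd     100   cifar        7
The mean of column 'lr_x1e4' is 7.0.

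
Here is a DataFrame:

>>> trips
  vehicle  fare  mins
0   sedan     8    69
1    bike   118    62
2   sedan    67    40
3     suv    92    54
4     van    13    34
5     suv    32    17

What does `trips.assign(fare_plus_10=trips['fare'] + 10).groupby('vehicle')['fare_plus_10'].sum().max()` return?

add column fare_plus_10 = trips['fare'] + 10:
  vehicle  fare  mins  fare_plus_10
0   sedan     8    69            18
1    bike   118    62           128
2   sedan    67    40            77
3     suv    92    54           102
4     van    13    34            23
5     suv    32    17            42
group by vehicle, sum of fare_plus_10:
vehicle
bike     128
sedan     95
suv      144
van       23
Name: fare_plus_10, dtype: int64

144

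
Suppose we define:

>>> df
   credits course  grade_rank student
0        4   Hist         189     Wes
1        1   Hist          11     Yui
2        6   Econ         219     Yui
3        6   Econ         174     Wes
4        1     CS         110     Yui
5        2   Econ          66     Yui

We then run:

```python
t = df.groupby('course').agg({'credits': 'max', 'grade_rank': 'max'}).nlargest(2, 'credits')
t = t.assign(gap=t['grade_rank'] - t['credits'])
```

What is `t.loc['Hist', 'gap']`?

group by course: max(credits), max(grade_rank):
        credits  grade_rank
course                     
CS            1         110
Econ          6         219
Hist          4         189
take 2 rows with largest credits:
        credits  grade_rank
course                     
Econ          6         219
Hist          4         189
add column gap = t['grade_rank'] - t['credits']:
        credits  grade_rank  gap
course                          
Econ          6         219  213
Hist          4         189  185
Taking the value at row 'Hist', column 'gap' gives 185.

185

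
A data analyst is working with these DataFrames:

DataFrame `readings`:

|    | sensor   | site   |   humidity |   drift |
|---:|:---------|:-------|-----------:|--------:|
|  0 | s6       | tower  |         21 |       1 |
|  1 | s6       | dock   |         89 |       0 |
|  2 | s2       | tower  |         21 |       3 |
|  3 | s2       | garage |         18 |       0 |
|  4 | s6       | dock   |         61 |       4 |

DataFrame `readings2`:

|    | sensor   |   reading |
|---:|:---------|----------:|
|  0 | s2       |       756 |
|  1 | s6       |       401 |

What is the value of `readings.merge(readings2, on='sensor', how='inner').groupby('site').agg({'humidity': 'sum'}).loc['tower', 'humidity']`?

merge on 'sensor' (how='inner') → 5 rows:
  sensor    site  humidity  drift  reading
0     s6   tower        21      1      401
1     s6    dock        89      0      401
2     s2   tower        21      3      756
3     s2  garage        18      0      756
4     s6    dock        61      4      401
group by site, sum of humidity:
        humidity
site            
dock         150
garage        18
tower         42

42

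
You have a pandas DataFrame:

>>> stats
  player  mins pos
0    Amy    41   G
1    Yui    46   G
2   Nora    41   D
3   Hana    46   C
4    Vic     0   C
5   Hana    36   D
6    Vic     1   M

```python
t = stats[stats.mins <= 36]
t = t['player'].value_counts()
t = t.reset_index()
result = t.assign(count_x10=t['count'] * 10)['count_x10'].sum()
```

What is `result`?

filter rows where mins <= 36:
  player  mins pos
4    Vic     0   C
5   Hana    36   D
6    Vic     1   M
value_counts of player:
player
Vic     2
Hana    1
Name: count, dtype: int64
reset_index():
  player  count
0    Vic      2
1   Hana      1
add column count_x10 = t['count'] * 10:
  player  count  count_x10
0    Vic      2         20
1   Hana      1         10

30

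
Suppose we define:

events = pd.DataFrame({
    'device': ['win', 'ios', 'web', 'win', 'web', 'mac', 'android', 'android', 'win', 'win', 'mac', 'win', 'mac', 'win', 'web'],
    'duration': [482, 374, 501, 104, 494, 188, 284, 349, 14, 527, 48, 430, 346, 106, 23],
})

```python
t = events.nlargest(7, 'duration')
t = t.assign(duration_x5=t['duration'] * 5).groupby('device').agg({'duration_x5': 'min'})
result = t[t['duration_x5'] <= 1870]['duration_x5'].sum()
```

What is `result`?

3615

take 7 rows with largest duration:
     device  duration
9       win       527
2       web       501
4       web       494
0       win       482
11      win       430
1       ios       374
7   android       349
add column duration_x5 = t['duration'] * 5:
     device  duration  duration_x5
9       win       527         2635
2       web       501         2505
4       web       494         2470
0       win       482         2410
11      win       430         2150
1       ios       374         1870
7   android       349         1745
group by device, min of duration_x5:
         duration_x5
device              
android         1745
ios             1870
web             2470
win             2150
filter rows where duration_x5 <= 1870:
         duration_x5
device              
android         1745
ios             1870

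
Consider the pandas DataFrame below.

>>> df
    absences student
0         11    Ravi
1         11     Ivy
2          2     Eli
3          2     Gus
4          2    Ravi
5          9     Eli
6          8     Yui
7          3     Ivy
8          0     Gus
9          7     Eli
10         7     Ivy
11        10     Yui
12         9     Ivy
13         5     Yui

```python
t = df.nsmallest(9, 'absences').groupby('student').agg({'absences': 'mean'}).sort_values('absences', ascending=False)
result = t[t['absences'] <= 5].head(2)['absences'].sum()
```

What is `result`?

9.5

take 9 rows with smallest absences:
    absences student
8          0     Gus
2          2     Eli
3          2     Gus
4          2    Ravi
7          3     Ivy
13         5     Yui
9          7     Eli
10         7     Ivy
6          8     Yui
group by student, mean of absences:
         absences
student          
Eli           4.5
Gus           1.0
Ivy           5.0
Ravi          2.0
Yui           6.5
sort by absences descending:
         absences
student          
Yui           6.5
Ivy           5.0
Eli           4.5
Ravi          2.0
Gus           1.0
filter rows where absences <= 5:
         absences
student          
Ivy           5.0
Eli           4.5
Ravi          2.0
Gus           1.0
take first 2 rows:
         absences
student          
Ivy           5.0
Eli           4.5
So sum() = 9.5.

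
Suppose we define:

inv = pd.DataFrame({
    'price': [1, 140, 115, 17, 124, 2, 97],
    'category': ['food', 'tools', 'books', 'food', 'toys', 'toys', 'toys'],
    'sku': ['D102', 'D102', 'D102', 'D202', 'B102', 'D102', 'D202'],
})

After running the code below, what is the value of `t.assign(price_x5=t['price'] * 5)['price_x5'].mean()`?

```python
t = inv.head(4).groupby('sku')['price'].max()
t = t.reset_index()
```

392.5

take first 4 rows:
   price category   sku
0      1     food  D102
1    140    tools  D102
2    115    books  D102
3     17     food  D202
group by sku, max of price:
sku
D102    140
D202     17
Name: price, dtype: int64
reset_index():
    sku  price
0  D102    140
1  D202     17
add column price_x5 = t['price'] * 5:
    sku  price  price_x5
0  D102    140       700
1  D202     17        85
Reading off the mean of column 'price_x5', we get 392.5.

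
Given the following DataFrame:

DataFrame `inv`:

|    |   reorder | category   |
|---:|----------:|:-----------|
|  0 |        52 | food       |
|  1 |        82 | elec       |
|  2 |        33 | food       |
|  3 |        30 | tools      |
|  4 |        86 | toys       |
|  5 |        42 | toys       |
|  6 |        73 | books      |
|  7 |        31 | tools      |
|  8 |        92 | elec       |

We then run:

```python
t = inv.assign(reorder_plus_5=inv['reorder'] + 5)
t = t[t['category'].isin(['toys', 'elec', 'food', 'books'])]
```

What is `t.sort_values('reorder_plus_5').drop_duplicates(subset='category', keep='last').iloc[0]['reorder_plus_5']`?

add column reorder_plus_5 = inv['reorder'] + 5:
   reorder category  reorder_plus_5
0       52     food              57
1       82     elec              87
2       33     food              38
3       30    tools              35
4       86     toys              91
5       42     toys              47
6       73    books              78
7       31    tools              36
8       92     elec              97
filter rows where category in ['toys', 'elec', 'food', 'books']:
   reorder category  reorder_plus_5
0       52     food              57
1       82     elec              87
2       33     food              38
4       86     toys              91
5       42     toys              47
6       73    books              78
8       92     elec              97
sort by reorder_plus_5:
   reorder category  reorder_plus_5
2       33     food              38
5       42     toys              47
0       52     food              57
6       73    books              78
1       82     elec              87
4       86     toys              91
8       92     elec              97
drop duplicate category (keep=last):
   reorder category  reorder_plus_5
0       52     food              57
6       73    books              78
4       86     toys              91
8       92     elec              97
The value at position 0, column 'reorder_plus_5' is 57.

57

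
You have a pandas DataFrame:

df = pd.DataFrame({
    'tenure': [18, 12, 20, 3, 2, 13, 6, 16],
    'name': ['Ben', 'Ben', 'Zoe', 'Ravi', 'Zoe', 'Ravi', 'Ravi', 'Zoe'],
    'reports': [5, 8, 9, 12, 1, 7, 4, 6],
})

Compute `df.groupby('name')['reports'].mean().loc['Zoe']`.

5.33333333333

group by name, mean of reports:
name
Ben     6.500000
Ravi    7.666667
Zoe     5.333333
Name: reports, dtype: float64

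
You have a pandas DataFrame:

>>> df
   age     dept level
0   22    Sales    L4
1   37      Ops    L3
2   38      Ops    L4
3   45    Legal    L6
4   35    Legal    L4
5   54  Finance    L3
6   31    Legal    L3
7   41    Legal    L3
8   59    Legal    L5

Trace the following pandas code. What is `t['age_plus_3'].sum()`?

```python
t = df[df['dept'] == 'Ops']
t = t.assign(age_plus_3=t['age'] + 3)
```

81

filter rows where dept == 'Ops':
   age dept level
1   37  Ops    L3
2   38  Ops    L4
add column age_plus_3 = t['age'] + 3:
   age dept level  age_plus_3
1   37  Ops    L3          40
2   38  Ops    L4          41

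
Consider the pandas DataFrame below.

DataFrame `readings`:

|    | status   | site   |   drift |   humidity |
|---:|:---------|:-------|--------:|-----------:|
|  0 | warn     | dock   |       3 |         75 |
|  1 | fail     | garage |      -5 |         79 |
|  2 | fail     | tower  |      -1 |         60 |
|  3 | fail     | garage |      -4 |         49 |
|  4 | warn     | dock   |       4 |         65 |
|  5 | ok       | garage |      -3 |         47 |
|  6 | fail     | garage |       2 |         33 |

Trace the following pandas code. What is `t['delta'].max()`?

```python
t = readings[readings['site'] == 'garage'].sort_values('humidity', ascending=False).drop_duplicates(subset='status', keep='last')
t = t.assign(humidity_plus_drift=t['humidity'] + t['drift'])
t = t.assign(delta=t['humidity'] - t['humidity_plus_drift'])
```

3

filter rows where site == 'garage':
  status    site  drift  humidity
1   fail  garage     -5        79
3   fail  garage     -4        49
5     ok  garage     -3        47
6   fail  garage      2        33
sort by humidity descending:
  status    site  drift  humidity
1   fail  garage     -5        79
3   fail  garage     -4        49
5     ok  garage     -3        47
6   fail  garage      2        33
drop duplicate status (keep=last):
  status    site  drift  humidity
5     ok  garage     -3        47
6   fail  garage      2        33
add column humidity_plus_drift = t['humidity'] + t['drift']:
  status    site  drift  humidity  humidity_plus_drift
5     ok  garage     -3        47                   44
6   fail  garage      2        33                   35
add column delta = t['humidity'] - t['humidity_plus_drift']:
  status    site  drift  humidity  humidity_plus_drift  delta
5     ok  garage     -3        47                   44      3
6   fail  garage      2        33                   35     -2
Hence 3.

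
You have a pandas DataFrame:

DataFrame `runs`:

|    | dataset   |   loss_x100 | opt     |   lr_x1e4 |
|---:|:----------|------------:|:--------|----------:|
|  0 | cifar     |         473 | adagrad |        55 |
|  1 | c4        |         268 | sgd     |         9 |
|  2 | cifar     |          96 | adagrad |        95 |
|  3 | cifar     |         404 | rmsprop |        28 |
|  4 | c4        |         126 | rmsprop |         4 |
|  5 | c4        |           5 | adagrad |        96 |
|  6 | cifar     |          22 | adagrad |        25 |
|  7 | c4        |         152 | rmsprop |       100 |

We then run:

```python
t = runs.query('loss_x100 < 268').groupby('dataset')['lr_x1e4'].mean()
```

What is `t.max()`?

filter rows where loss_x100 < 268:
  dataset  loss_x100      opt  lr_x1e4
2   cifar         96  adagrad       95
4      c4        126  rmsprop        4
5      c4          5  adagrad       96
6   cifar         22  adagrad       25
7      c4        152  rmsprop      100
group by dataset, mean of lr_x1e4:
dataset
c4       66.666667
cifar    60.000000
Name: lr_x1e4, dtype: float64
So max() = 66.6666666667.

66.6666666667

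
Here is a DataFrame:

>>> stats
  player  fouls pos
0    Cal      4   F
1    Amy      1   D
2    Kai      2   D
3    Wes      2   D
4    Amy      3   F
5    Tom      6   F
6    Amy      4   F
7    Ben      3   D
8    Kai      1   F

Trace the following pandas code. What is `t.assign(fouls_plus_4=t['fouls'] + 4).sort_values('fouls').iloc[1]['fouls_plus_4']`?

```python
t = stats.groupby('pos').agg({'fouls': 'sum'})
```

22

group by pos, sum of fouls:
     fouls
pos       
D        8
F       18
add column fouls_plus_4 = t['fouls'] + 4:
     fouls  fouls_plus_4
pos                     
D        8            12
F       18            22
sort by fouls:
     fouls  fouls_plus_4
pos                     
D        8            12
F       18            22
value at position 1, column 'fouls_plus_4' → 22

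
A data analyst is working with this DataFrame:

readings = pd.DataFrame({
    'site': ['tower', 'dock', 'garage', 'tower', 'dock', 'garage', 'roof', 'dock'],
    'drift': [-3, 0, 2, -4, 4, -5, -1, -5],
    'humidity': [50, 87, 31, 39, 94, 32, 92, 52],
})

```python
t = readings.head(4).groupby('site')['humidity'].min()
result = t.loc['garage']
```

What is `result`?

31

take first 4 rows:
     site  drift  humidity
0   tower     -3        50
1    dock      0        87
2  garage      2        31
3   tower     -4        39
group by site, min of humidity:
site
dock      87
garage    31
tower     39
Name: humidity, dtype: int64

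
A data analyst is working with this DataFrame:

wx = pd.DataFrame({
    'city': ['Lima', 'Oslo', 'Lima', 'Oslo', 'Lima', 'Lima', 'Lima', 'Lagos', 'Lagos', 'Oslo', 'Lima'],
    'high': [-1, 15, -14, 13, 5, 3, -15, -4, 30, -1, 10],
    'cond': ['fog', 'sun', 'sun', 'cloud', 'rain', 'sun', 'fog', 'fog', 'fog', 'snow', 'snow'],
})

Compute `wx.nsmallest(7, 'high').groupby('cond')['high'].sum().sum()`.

take 7 rows with smallest high:
    city  high  cond
6   Lima   -15   fog
2   Lima   -14   sun
7  Lagos    -4   fog
0   Lima    -1   fog
9   Oslo    -1  snow
5   Lima     3   sun
4   Lima     5  rain
group by cond, sum of high:
cond
fog    -20
rain     5
snow    -1
sun    -11
Name: high, dtype: int64
Taking the sum of the resulting series gives -27.

-27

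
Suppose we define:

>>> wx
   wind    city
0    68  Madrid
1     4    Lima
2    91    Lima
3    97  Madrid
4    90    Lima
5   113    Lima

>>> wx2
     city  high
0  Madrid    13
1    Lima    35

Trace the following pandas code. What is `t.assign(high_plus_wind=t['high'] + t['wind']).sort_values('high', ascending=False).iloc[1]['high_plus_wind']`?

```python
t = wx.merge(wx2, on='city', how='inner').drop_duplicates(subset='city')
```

merge on 'city' (how='inner') → 6 rows:
   wind    city  high
0    68  Madrid    13
1     4    Lima    35
2    91    Lima    35
3    97  Madrid    13
4    90    Lima    35
5   113    Lima    35
drop duplicate city (keep=first):
   wind    city  high
0    68  Madrid    13
1     4    Lima    35
add column high_plus_wind = t['high'] + t['wind']:
   wind    city  high  high_plus_wind
0    68  Madrid    13              81
1     4    Lima    35              39
sort by high descending:
   wind    city  high  high_plus_wind
1     4    Lima    35              39
0    68  Madrid    13              81
Then the value at position 1, column 'high_plus_wind': 81

81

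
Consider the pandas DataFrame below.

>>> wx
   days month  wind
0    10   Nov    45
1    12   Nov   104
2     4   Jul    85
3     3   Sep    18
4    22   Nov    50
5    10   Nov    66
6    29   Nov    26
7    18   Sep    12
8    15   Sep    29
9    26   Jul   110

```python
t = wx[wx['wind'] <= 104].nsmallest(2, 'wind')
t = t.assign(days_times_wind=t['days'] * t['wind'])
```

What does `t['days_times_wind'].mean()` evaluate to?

135.0

filter rows where wind <= 104:
   days month  wind
0    10   Nov    45
1    12   Nov   104
2     4   Jul    85
3     3   Sep    18
4    22   Nov    50
5    10   Nov    66
6    29   Nov    26
7    18   Sep    12
8    15   Sep    29
take 2 rows with smallest wind:
   days month  wind
7    18   Sep    12
3     3   Sep    18
add column days_times_wind = t['days'] * t['wind']:
   days month  wind  days_times_wind
7    18   Sep    12              216
3     3   Sep    18               54
Then the mean of column 'days_times_wind': 135.0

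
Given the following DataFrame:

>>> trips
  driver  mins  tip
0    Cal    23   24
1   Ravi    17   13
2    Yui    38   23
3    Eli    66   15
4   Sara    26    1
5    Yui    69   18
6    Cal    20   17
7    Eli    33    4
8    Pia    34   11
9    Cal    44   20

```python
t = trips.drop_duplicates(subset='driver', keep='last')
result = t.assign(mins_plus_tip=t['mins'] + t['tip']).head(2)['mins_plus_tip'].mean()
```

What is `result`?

28.5

drop duplicate driver (keep=last):
  driver  mins  tip
1   Ravi    17   13
4   Sara    26    1
5    Yui    69   18
7    Eli    33    4
8    Pia    34   11
9    Cal    44   20
add column mins_plus_tip = t['mins'] + t['tip']:
  driver  mins  tip  mins_plus_tip
1   Ravi    17   13             30
4   Sara    26    1             27
5    Yui    69   18             87
7    Eli    33    4             37
8    Pia    34   11             45
9    Cal    44   20             64
take first 2 rows:
  driver  mins  tip  mins_plus_tip
1   Ravi    17   13             30
4   Sara    26    1             27
Reading off the mean of column 'mins_plus_tip', we get 28.5.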